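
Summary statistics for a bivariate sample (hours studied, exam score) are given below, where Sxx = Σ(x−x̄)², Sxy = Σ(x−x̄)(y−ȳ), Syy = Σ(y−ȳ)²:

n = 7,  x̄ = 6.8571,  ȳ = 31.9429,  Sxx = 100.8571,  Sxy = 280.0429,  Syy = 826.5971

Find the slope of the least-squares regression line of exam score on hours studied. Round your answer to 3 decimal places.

b = Sxy/Sxx = 280.0429/100.8571 = 2.776630

2.777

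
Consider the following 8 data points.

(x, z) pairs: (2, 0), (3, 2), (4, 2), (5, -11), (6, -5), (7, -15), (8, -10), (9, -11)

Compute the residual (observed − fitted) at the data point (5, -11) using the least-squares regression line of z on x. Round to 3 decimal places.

n = 8, Σx = 44, Σy = -48, Σxy = -355, Σx² = 284
Sxx = Σx² − (Σx)²/n = 284 − 242 = 42
Sxy = Σxy − (Σx)(Σy)/n = -355 − (-264) = -91
b = Sxy/Sxx = -91/42 = -2.166667
a = ȳ − b·x̄ = -6 − (-2.166667)·5.5 = 5.916667
ŷ(5) = 5.916667 + (-2.166667)·5 = -4.916667
residual = y − ŷ = -11 − (-4.916667) = -6.083333

-6.083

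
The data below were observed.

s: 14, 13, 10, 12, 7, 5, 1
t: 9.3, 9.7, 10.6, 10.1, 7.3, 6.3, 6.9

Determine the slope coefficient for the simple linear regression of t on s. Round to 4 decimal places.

n = 7, Σx = 62, Σy = 60.2, Σxy = 573, Σx² = 684
Sxx = Σx² − (Σx)²/n = 684 − 549.142857 = 134.857143
Sxy = Σxy − (Σx)(Σy)/n = 573 − 533.2 = 39.8
b = Sxy/Sxx = 39.8/134.857143 = 0.295127

0.2951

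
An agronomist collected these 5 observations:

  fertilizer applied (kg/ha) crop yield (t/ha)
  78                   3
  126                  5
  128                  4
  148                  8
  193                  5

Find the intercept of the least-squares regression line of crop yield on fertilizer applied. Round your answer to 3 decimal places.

1.884

n = 5, Σx = 673, Σy = 25, Σxy = 3525, Σx² = 97497
Sxx = Σx² − (Σx)²/n = 97497 − 90585.8 = 6911.2
Sxy = Σxy − (Σx)(Σy)/n = 3525 − 3365 = 160
b = Sxy/Sxx = 160/6911.2 = 0.023151
a = ȳ − b·x̄ = 5 − 0.023151·134.6 = 1.883899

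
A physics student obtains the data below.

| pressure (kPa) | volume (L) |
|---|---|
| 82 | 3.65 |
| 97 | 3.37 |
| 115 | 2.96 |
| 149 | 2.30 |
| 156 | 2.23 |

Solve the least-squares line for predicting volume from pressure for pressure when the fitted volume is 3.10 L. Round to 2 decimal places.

n = 5, Σx = 599, Σy = 14.51, Σxy = 1657.17, Σx² = 75895
Sxx = Σx² − (Σx)²/n = 75895 − 71760.2 = 4134.8
Sxy = Σxy − (Σx)(Σy)/n = 1657.17 − 1738.298 = -81.128
b = Sxy/Sxx = -81.128/4134.8 = -0.019621
a = ȳ − b·x̄ = 2.902 − (-0.019621)·119.8 = 5.252569
Set a + b·x = 3.10: x = (3.10 − 5.252569) / (-0.019621) = 109.708658

109.71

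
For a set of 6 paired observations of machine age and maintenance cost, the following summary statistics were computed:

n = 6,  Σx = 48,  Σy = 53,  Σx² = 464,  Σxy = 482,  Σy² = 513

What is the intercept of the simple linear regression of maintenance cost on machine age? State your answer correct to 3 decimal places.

Sxx = Σx² − (Σx)²/n = 464 − 384 = 80
Sxy = Σxy − (Σx)(Σy)/n = 482 − 424 = 58
b = Sxy/Sxx = 58/80 = 0.725
a = ȳ − b·x̄ = 8.833333 − 0.725·8 = 3.033333

3.033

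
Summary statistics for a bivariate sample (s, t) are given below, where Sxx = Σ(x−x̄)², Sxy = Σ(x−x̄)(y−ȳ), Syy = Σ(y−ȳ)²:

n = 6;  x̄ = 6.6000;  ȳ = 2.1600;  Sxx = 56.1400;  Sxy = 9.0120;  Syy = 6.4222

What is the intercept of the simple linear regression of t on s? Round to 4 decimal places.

b = Sxy/Sxx = 9.012/56.14 = 0.160527
a = ȳ − b·x̄ = 2.16 − 0.160527·6.6 = 1.100520

1.1005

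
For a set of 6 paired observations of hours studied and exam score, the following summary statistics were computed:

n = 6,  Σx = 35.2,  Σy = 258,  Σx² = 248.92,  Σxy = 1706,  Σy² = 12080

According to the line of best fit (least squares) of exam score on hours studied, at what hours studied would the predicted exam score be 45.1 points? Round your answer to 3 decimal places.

Sxx = Σx² − (Σx)²/n = 248.92 − 206.506667 = 42.413333
Sxy = Σxy − (Σx)(Σy)/n = 1706 − 1513.6 = 192.4
b = Sxy/Sxx = 192.4/42.413333 = 4.536309
a = ȳ − b·x̄ = 43 − 4.536309·5.866667 = 16.386985
Set a + b·x = 45.1: x = (45.1 − 16.386985) / 4.536309 = 6.329598

6.330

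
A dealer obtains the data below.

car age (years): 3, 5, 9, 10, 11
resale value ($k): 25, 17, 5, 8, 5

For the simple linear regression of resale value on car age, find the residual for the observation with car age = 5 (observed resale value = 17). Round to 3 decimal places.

n = 5, Σx = 38, Σy = 60, Σxy = 340, Σx² = 336
Sxx = Σx² − (Σx)²/n = 336 − 288.8 = 47.2
Sxy = Σxy − (Σx)(Σy)/n = 340 − 456 = -116
b = Sxy/Sxx = -116/47.2 = -2.457627
a = ȳ − b·x̄ = 12 − (-2.457627)·7.6 = 30.677966
ŷ(5) = 30.677966 + (-2.457627)·5 = 18.389831
residual = y − ŷ = 17 − 18.389831 = -1.389831

-1.390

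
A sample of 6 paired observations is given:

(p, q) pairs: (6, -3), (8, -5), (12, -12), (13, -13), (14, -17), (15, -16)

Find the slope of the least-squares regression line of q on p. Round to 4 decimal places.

-1.5947

n = 6, Σx = 68, Σy = -66, Σxy = -849, Σx² = 834
Sxx = Σx² − (Σx)²/n = 834 − 770.666667 = 63.333333
Sxy = Σxy − (Σx)(Σy)/n = -849 − (-748) = -101
b = Sxy/Sxx = -101/63.333333 = -1.594737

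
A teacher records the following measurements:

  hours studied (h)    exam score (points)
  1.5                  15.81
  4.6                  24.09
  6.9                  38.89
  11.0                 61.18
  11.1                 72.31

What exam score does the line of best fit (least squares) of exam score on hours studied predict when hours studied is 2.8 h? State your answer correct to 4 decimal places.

18.6493

n = 5, Σx = 35.1, Σy = 212.28, Σxy = 1878.491, Σx² = 315.23
Sxx = Σx² − (Σx)²/n = 315.23 − 246.402 = 68.828
Sxy = Σxy − (Σx)(Σy)/n = 1878.491 − 1490.2056 = 388.2854
b = Sxy/Sxx = 388.2854/68.828 = 5.641387
a = ȳ − b·x̄ = 42.456 − 5.641387·7.02 = 2.853462
ŷ(2.8) = a + b·2.8 = 2.853462 + 5.641387·2.8 = 18.649346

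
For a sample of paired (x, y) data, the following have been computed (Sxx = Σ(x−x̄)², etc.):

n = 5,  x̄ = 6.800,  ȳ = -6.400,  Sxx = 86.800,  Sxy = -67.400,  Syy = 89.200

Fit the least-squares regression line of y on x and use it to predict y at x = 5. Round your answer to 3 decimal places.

b = Sxy/Sxx = -67.4/86.8 = -0.776498
a = ȳ − b·x̄ = -6.4 − (-0.776498)·6.8 = -1.119816
ŷ(5) = a + b·5 = -1.119816 + (-0.776498)·5 = -5.002304

-5.002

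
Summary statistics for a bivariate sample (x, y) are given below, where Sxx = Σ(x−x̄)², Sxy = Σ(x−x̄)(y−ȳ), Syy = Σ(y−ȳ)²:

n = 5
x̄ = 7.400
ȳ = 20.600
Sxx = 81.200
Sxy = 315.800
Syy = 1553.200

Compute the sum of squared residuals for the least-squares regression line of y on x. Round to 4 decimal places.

b = Sxy/Sxx = 315.8/81.2 = 3.889163
SSE = Syy − b·Sxy = 1553.2 − 3.889163·315.8 = 325.002463

325.0025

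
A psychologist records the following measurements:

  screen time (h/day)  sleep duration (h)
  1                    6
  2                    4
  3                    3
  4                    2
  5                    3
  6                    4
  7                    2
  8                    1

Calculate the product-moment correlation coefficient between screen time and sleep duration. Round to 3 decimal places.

-0.770

n = 8, Σx = 36, Σy = 25, Σxy = 92, Σx² = 204, Σy² = 95
Sxx = Σx² − (Σx)²/n = 204 − 162 = 42
Sxy = Σxy − (Σx)(Σy)/n = 92 − 112.5 = -20.5
Syy = Σy² − (Σy)²/n = 95 − 78.125 = 16.875
r = Sxy/√(Sxx·Syy) = -20.5/√(708.75) = -20.5/26.622359 = -0.770029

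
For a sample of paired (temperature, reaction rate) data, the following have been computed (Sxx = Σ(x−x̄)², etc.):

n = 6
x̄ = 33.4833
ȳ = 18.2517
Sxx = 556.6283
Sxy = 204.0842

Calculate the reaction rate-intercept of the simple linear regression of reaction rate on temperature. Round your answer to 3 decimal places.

5.975

b = Sxy/Sxx = 204.0842/556.6283 = 0.366644
a = ȳ − b·x̄ = 18.2517 − 0.366644·33.4833 = 5.975263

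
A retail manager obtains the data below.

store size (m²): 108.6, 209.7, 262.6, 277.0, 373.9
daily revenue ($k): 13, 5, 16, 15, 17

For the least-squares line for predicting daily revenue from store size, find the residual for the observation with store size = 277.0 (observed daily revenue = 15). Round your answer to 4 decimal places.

1.0594

n = 5, Σx = 1231.8, Σy = 66, Σxy = 17173.2, Σx² = 341257.02
Sxx = Σx² − (Σx)²/n = 341257.02 − 303466.248 = 37790.772
Sxy = Σxy − (Σx)(Σy)/n = 17173.2 − 16259.76 = 913.44
b = Sxy/Sxx = 913.44/37790.772 = 0.024171
a = ȳ − b·x̄ = 13.2 − 0.024171·246.36 = 7.245237
ŷ(277.0) = 7.245237 + 0.024171·277 = 13.940599
residual = y − ŷ = 15 − 13.940599 = 1.059401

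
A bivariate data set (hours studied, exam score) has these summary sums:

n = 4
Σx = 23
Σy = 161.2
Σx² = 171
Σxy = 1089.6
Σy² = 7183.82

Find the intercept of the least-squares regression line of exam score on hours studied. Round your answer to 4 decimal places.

Sxx = Σx² − (Σx)²/n = 171 − 132.25 = 38.75
Sxy = Σxy − (Σx)(Σy)/n = 1089.6 − 926.9 = 162.7
b = Sxy/Sxx = 162.7/38.75 = 4.198710
a = ȳ − b·x̄ = 40.3 − 4.198710·5.75 = 16.157419

16.1574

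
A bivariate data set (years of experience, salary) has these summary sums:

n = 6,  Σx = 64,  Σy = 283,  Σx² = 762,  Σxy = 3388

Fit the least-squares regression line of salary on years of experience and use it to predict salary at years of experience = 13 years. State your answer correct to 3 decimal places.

58.029

Sxx = Σx² − (Σx)²/n = 762 − 682.666667 = 79.333333
Sxy = Σxy − (Σx)(Σy)/n = 3388 − 3018.666667 = 369.333333
b = Sxy/Sxx = 369.333333/79.333333 = 4.655462
a = ȳ − b·x̄ = 47.166667 − 4.655462·10.666667 = -2.491597
ŷ(13) = a + b·13 = -2.491597 + 4.655462·13 = 58.029412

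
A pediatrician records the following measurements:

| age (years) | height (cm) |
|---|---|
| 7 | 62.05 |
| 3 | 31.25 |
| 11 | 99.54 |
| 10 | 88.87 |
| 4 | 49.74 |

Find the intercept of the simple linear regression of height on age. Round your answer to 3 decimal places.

11.613

n = 5, Σx = 35, Σy = 331.45, Σxy = 2710.7, Σx² = 295
Sxx = Σx² − (Σx)²/n = 295 − 245 = 50
Sxy = Σxy − (Σx)(Σy)/n = 2710.7 − 2320.15 = 390.55
b = Sxy/Sxx = 390.55/50 = 7.811
a = ȳ − b·x̄ = 66.29 − 7.811·7 = 11.613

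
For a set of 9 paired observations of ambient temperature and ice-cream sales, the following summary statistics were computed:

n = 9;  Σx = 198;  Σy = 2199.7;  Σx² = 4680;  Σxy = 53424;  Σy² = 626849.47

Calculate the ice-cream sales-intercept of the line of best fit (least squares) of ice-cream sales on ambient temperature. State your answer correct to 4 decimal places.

-97.1728

Sxx = Σx² − (Σx)²/n = 4680 − 4356 = 324
Sxy = Σxy − (Σx)(Σy)/n = 53424 − 48393.4 = 5030.6
b = Sxy/Sxx = 5030.6/324 = 15.526543
a = ȳ − b·x̄ = 244.411111 − 15.526543·22 = -97.172840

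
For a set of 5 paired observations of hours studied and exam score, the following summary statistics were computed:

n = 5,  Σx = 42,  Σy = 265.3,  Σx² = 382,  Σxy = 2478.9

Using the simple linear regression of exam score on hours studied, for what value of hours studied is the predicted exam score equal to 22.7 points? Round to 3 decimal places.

Sxx = Σx² − (Σx)²/n = 382 − 352.8 = 29.2
Sxy = Σxy − (Σx)(Σy)/n = 2478.9 − 2228.52 = 250.38
b = Sxy/Sxx = 250.38/29.2 = 8.574658
a = ȳ − b·x̄ = 53.06 − 8.574658·8.4 = -18.967123
Set a + b·x = 22.7: x = (22.7 − (-18.967123)) / 8.574658 = 4.859334

4.859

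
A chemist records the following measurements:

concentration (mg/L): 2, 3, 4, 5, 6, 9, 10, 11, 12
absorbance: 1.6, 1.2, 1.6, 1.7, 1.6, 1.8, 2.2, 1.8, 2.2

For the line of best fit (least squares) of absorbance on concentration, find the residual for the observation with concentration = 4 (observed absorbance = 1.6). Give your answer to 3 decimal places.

0.056

n = 9, Σx = 62, Σy = 15.7, Σxy = 115.7, Σx² = 536
Sxx = Σx² − (Σx)²/n = 536 − 427.111111 = 108.888889
Sxy = Σxy − (Σx)(Σy)/n = 115.7 − 108.155556 = 7.544444
b = Sxy/Sxx = 7.544444/108.888889 = 0.069286
a = ȳ − b·x̄ = 1.744444 − 0.069286·6.888889 = 1.267143
ŷ(4) = 1.267143 + 0.069286·4 = 1.544286
residual = y − ŷ = 1.6 − 1.544286 = 0.055714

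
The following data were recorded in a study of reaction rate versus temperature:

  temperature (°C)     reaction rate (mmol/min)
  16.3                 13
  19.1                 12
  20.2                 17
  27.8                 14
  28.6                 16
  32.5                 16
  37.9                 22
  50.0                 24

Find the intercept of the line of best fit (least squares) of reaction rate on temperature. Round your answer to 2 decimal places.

n = 8, Σx = 232.4, Σy = 134, Σxy = 4185.1, Σx² = 7622
Sxx = Σx² − (Σx)²/n = 7622 − 6751.22 = 870.78
Sxy = Σxy − (Σx)(Σy)/n = 4185.1 − 3892.7 = 292.4
b = Sxy/Sxx = 292.4/870.78 = 0.335791
a = ȳ − b·x̄ = 16.75 − 0.335791·29.05 = 6.995274

7.00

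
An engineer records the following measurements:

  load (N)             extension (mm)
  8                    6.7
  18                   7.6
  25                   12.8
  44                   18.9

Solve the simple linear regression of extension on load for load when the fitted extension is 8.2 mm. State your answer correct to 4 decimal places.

14.5874

n = 4, Σx = 95, Σy = 46, Σxy = 1342, Σx² = 2949
Sxx = Σx² − (Σx)²/n = 2949 − 2256.25 = 692.75
Sxy = Σxy − (Σx)(Σy)/n = 1342 − 1092.5 = 249.5
b = Sxy/Sxx = 249.5/692.75 = 0.360159
a = ȳ − b·x̄ = 11.5 − 0.360159·23.75 = 2.946229
Set a + b·x = 8.2: x = (8.2 − 2.946229) / 0.360159 = 14.587375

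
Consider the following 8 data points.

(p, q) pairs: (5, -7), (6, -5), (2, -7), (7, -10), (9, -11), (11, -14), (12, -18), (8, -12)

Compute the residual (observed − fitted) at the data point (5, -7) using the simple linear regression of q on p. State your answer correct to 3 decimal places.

n = 8, Σx = 60, Σy = -84, Σxy = -714, Σx² = 524
Sxx = Σx² − (Σx)²/n = 524 − 450 = 74
Sxy = Σxy − (Σx)(Σy)/n = -714 − (-630) = -84
b = Sxy/Sxx = -84/74 = -1.135135
a = ȳ − b·x̄ = -10.5 − (-1.135135)·7.5 = -1.986486
ŷ(5) = -1.986486 + (-1.135135)·5 = -7.662162
residual = y − ŷ = -7 − (-7.662162) = 0.662162

0.662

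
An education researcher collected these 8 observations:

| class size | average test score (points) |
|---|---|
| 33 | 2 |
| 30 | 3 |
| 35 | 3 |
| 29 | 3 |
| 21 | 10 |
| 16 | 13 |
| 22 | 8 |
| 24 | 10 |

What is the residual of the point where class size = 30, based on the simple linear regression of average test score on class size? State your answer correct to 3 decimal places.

n = 8, Σx = 210, Σy = 52, Σxy = 1182, Σx² = 5812
Sxx = Σx² − (Σx)²/n = 5812 − 5512.5 = 299.5
Sxy = Σxy − (Σx)(Σy)/n = 1182 − 1365 = -183
b = Sxy/Sxx = -183/299.5 = -0.611018
a = ȳ − b·x̄ = 6.5 − (-0.611018)·26.25 = 22.539232
ŷ(30) = 22.539232 + (-0.611018)·30 = 4.208681
residual = y − ŷ = 3 − 4.208681 = -1.208681

-1.209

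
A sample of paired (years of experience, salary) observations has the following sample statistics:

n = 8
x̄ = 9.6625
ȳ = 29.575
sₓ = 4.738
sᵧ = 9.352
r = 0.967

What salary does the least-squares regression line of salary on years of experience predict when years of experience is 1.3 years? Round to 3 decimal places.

13.614

b = r · sᵧ/sₓ = 0.967 · 9.352/4.738 = 1.908692
a = ȳ − b·x̄ = 29.575 − 1.908692·9.6625 = 11.132261
ŷ(1.3) = a + b·1.3 = 11.132261 + 1.908692·1.3 = 13.613561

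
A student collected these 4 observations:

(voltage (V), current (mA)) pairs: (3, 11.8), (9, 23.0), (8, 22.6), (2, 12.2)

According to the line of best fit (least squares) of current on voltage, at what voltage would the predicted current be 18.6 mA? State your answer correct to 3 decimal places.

n = 4, Σx = 22, Σy = 69.6, Σxy = 447.6, Σx² = 158
Sxx = Σx² − (Σx)²/n = 158 − 121 = 37
Sxy = Σxy − (Σx)(Σy)/n = 447.6 − 382.8 = 64.8
b = Sxy/Sxx = 64.8/37 = 1.751351
a = ȳ − b·x̄ = 17.4 − 1.751351·5.5 = 7.767568
Set a + b·x = 18.6: x = (18.6 − 7.767568) / 1.751351 = 6.185185

6.185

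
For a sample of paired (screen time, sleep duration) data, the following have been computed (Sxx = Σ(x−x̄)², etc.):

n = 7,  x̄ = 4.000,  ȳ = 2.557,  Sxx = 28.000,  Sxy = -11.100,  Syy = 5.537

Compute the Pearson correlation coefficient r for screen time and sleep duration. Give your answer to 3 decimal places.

r = Sxy/√(Sxx·Syy) = -11.1/√(155.036) = -11.1/12.451345 = -0.891470

-0.891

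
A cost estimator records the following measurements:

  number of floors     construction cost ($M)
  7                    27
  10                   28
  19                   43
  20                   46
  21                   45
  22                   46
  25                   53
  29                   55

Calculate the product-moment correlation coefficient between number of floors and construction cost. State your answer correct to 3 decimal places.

0.989

n = 8, Σx = 153, Σy = 343, Σxy = 7083, Σx² = 3301, Σy² = 15453
Sxx = Σx² − (Σx)²/n = 3301 − 2926.125 = 374.875
Sxy = Σxy − (Σx)(Σy)/n = 7083 − 6559.875 = 523.125
Syy = Σy² − (Σy)²/n = 15453 − 14706.125 = 746.875
r = Sxy/√(Sxx·Syy) = 523.125/√(279984.765625) = 523.125/529.135867 = 0.988640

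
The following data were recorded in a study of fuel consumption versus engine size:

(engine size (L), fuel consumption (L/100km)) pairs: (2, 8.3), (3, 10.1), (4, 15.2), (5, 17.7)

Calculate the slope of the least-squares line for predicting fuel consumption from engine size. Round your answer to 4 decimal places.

3.3300

n = 4, Σx = 14, Σy = 51.3, Σxy = 196.2, Σx² = 54
Sxx = Σx² − (Σx)²/n = 54 − 49 = 5
Sxy = Σxy − (Σx)(Σy)/n = 196.2 − 179.55 = 16.65
b = Sxy/Sxx = 16.65/5 = 3.33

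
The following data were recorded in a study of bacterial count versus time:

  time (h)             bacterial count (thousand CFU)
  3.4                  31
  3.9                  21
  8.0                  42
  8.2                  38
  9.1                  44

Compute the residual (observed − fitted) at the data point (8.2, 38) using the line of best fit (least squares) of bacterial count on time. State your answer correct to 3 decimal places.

n = 5, Σx = 32.6, Σy = 176, Σxy = 1235.3, Σx² = 240.82
Sxx = Σx² − (Σx)²/n = 240.82 − 212.552 = 28.268
Sxy = Σxy − (Σx)(Σy)/n = 1235.3 − 1147.52 = 87.78
b = Sxy/Sxx = 87.78/28.268 = 3.105278
a = ȳ − b·x̄ = 35.2 − 3.105278·6.52 = 14.953587
ŷ(8.2) = 14.953587 + 3.105278·8.2 = 40.416867
residual = y − ŷ = 38 − 40.416867 = -2.416867

-2.417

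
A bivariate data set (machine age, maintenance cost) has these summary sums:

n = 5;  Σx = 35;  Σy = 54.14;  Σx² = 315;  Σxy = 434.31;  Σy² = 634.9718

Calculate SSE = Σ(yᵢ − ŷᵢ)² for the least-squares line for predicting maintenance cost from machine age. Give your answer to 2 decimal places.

5.01

Sxx = Σx² − (Σx)²/n = 315 − 245 = 70
Sxy = Σxy − (Σx)(Σy)/n = 434.31 − 378.98 = 55.33
Syy = Σy² − (Σy)²/n = 634.9718 − 586.22792 = 48.74388
b = Sxy/Sxx = 55.33/70 = 0.790429
SSE = Syy − b·Sxy = 48.74388 − 0.790429·55.33 = 5.009467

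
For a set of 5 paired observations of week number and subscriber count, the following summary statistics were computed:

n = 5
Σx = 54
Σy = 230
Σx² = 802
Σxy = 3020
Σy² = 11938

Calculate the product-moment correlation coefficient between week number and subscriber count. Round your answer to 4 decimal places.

Sxx = Σx² − (Σx)²/n = 802 − 583.2 = 218.8
Sxy = Σxy − (Σx)(Σy)/n = 3020 − 2484 = 536
Syy = Σy² − (Σy)²/n = 11938 − 10580 = 1358
r = Sxy/√(Sxx·Syy) = 536/√(297130.4) = 536/545.096689 = 0.983312

0.9833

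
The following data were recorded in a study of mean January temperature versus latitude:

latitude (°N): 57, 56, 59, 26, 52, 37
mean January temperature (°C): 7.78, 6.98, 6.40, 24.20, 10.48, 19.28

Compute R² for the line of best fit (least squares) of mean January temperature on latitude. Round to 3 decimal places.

n = 6, Σx = 287, Σy = 75.12, Σxy = 3099.46, Σx² = 14615, Σy² = 1217.3976
Sxx = Σx² − (Σx)²/n = 14615 − 13728.166667 = 886.833333
Sxy = Σxy − (Σx)(Σy)/n = 3099.46 − 3593.24 = -493.78
Syy = Σy² − (Σy)²/n = 1217.3976 − 940.5024 = 276.8952
R² = Sxy²/(Sxx·Syy) = (-493.78)²/(886.833333·276.8952) = 0.992909

0.993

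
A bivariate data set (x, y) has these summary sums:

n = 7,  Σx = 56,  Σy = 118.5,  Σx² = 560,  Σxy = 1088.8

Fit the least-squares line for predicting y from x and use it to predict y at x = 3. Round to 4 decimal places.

10.6429

Sxx = Σx² − (Σx)²/n = 560 − 448 = 112
Sxy = Σxy − (Σx)(Σy)/n = 1088.8 − 948 = 140.8
b = Sxy/Sxx = 140.8/112 = 1.257143
a = ȳ − b·x̄ = 16.928571 − 1.257143·8 = 6.871429
ŷ(3) = a + b·3 = 6.871429 + 1.257143·3 = 10.642857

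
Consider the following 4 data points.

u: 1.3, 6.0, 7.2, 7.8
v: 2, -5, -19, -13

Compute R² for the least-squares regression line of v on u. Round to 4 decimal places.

n = 4, Σx = 22.3, Σy = -35, Σxy = -265.6, Σx² = 150.37, Σy² = 559
Sxx = Σx² − (Σx)²/n = 150.37 − 124.3225 = 26.0475
Sxy = Σxy − (Σx)(Σy)/n = -265.6 − (-195.125) = -70.475
Syy = Σy² − (Σy)²/n = 559 − 306.25 = 252.75
R² = Sxy²/(Sxx·Syy) = (-70.475)²/(26.0475·252.75) = 0.754420

0.7544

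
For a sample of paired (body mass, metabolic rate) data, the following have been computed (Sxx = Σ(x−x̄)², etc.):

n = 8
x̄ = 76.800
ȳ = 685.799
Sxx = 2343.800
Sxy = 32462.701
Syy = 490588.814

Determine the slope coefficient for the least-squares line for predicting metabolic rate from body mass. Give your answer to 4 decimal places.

b = Sxy/Sxx = 32462.701/2343.8 = 13.850457

13.8505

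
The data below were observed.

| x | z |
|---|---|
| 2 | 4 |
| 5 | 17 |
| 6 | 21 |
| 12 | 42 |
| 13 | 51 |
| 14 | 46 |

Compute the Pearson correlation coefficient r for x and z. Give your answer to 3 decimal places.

0.988

n = 6, Σx = 52, Σy = 181, Σxy = 2030, Σx² = 574, Σy² = 7227
Sxx = Σx² − (Σx)²/n = 574 − 450.666667 = 123.333333
Sxy = Σxy − (Σx)(Σy)/n = 2030 − 1568.666667 = 461.333333
Syy = Σy² − (Σy)²/n = 7227 − 5460.166667 = 1766.833333
r = Sxy/√(Sxx·Syy) = 461.333333/√(217909.444444) = 461.333333/466.807717 = 0.988273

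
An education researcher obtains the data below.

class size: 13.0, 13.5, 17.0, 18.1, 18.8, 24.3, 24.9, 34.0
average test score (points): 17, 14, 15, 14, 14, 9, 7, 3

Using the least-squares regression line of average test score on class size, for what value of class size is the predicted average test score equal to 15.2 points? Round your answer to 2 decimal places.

15.02

n = 8, Σx = 163.6, Σy = 93, Σxy = 1676.6, Σx² = 3687.8
Sxx = Σx² − (Σx)²/n = 3687.8 − 3345.62 = 342.18
Sxy = Σxy − (Σx)(Σy)/n = 1676.6 − 1901.85 = -225.25
b = Sxy/Sxx = -225.25/342.18 = -0.658279
a = ȳ − b·x̄ = 11.625 − (-0.658279)·20.45 = 25.086811
Set a + b·x = 15.2: x = (15.2 − 25.086811) / (-0.658279) = 15.019174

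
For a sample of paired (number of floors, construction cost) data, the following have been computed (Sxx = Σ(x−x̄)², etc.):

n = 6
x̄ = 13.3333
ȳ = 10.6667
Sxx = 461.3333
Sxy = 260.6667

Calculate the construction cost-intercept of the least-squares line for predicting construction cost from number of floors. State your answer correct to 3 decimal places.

b = Sxy/Sxx = 260.6667/461.3333 = 0.565029
a = ȳ − b·x̄ = 10.6667 − 0.565029·13.3333 = 3.132999

3.133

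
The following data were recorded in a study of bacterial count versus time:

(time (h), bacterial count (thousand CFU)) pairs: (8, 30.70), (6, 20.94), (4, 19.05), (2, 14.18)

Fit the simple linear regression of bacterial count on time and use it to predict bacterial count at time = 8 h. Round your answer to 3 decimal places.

28.935

n = 4, Σx = 20, Σy = 84.87, Σxy = 475.8, Σx² = 120
Sxx = Σx² − (Σx)²/n = 120 − 100 = 20
Sxy = Σxy − (Σx)(Σy)/n = 475.8 − 424.35 = 51.45
b = Sxy/Sxx = 51.45/20 = 2.5725
a = ȳ − b·x̄ = 21.2175 − 2.5725·5 = 8.355
ŷ(8) = a + b·8 = 8.355 + 2.5725·8 = 28.935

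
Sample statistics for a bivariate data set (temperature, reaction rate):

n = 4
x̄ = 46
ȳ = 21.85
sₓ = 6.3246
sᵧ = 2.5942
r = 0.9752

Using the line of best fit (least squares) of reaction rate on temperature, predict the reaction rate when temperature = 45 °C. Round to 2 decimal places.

21.45

b = r · sᵧ/sₓ = 0.9752 · 2.5942/6.3246 = 0.400004
a = ȳ − b·x̄ = 21.85 − 0.400004·46 = 3.449827
ŷ(45) = a + b·45 = 3.449827 + 0.400004·45 = 21.449996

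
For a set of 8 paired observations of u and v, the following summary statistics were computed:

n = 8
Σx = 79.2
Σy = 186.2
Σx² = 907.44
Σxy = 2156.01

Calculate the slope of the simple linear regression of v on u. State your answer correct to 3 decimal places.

2.534

Sxx = Σx² − (Σx)²/n = 907.44 − 784.08 = 123.36
Sxy = Σxy − (Σx)(Σy)/n = 2156.01 − 1843.38 = 312.63
b = Sxy/Sxx = 312.63/123.36 = 2.534290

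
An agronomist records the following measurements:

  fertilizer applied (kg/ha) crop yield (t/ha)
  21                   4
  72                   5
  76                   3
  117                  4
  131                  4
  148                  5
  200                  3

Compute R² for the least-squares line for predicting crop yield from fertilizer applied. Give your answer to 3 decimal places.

0.038

n = 7, Σx = 765, Σy = 28, Σxy = 3004, Σx² = 104155, Σy² = 116
Sxx = Σx² − (Σx)²/n = 104155 − 83603.571429 = 20551.428571
Sxy = Σxy − (Σx)(Σy)/n = 3004 − 3060 = -56
Syy = Σy² − (Σy)²/n = 116 − 112 = 4
R² = Sxy²/(Sxx·Syy) = (-56)²/(20551.428571·4) = 0.038148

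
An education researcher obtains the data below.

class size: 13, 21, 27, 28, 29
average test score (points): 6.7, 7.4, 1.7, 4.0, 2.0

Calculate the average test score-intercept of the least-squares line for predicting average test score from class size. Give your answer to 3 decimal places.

11.746

n = 5, Σx = 118, Σy = 21.8, Σxy = 458.4, Σx² = 2964
Sxx = Σx² − (Σx)²/n = 2964 − 2784.8 = 179.2
Sxy = Σxy − (Σx)(Σy)/n = 458.4 − 514.48 = -56.08
b = Sxy/Sxx = -56.08/179.2 = -0.312946
a = ȳ − b·x̄ = 4.36 − (-0.312946)·23.6 = 11.745536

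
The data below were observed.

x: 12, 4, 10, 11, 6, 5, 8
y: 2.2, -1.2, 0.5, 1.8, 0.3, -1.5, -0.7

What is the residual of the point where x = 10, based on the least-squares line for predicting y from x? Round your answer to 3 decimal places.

-0.524

n = 7, Σx = 56, Σy = 1.4, Σxy = 35.1, Σx² = 506
Sxx = Σx² − (Σx)²/n = 506 − 448 = 58
Sxy = Σxy − (Σx)(Σy)/n = 35.1 − 11.2 = 23.9
b = Sxy/Sxx = 23.9/58 = 0.412069
a = ȳ − b·x̄ = 0.2 − 0.412069·8 = -3.096552
ŷ(10) = -3.096552 + 0.412069·10 = 1.024138
residual = y − ŷ = 0.5 − 1.024138 = -0.524138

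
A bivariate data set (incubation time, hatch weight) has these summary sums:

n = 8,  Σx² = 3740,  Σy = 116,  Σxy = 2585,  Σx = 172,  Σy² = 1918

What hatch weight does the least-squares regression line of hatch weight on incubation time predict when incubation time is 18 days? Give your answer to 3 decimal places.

6.917

Sxx = Σx² − (Σx)²/n = 3740 − 3698 = 42
Sxy = Σxy − (Σx)(Σy)/n = 2585 − 2494 = 91
b = Sxy/Sxx = 91/42 = 2.166667
a = ȳ − b·x̄ = 14.5 − 2.166667·21.5 = -32.083333
ŷ(18) = a + b·18 = -32.083333 + 2.166667·18 = 6.916667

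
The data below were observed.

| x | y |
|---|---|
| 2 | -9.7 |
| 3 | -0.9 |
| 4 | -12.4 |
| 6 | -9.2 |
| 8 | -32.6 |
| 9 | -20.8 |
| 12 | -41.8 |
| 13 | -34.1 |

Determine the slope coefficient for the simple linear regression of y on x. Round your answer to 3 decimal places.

n = 8, Σx = 57, Σy = -161.5, Σxy = -1519.8, Σx² = 523
Sxx = Σx² − (Σx)²/n = 523 − 406.125 = 116.875
Sxy = Σxy − (Σx)(Σy)/n = -1519.8 − (-1150.6875) = -369.1125
b = Sxy/Sxx = -369.1125/116.875 = -3.158182

-3.158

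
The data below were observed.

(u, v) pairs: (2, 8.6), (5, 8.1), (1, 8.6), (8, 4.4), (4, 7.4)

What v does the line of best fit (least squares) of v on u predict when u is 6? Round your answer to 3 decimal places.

6.267

n = 5, Σx = 20, Σy = 37.1, Σxy = 131.1, Σx² = 110
Sxx = Σx² − (Σx)²/n = 110 − 80 = 30
Sxy = Σxy − (Σx)(Σy)/n = 131.1 − 148.4 = -17.3
b = Sxy/Sxx = -17.3/30 = -0.576667
a = ȳ − b·x̄ = 7.42 − (-0.576667)·4 = 9.726667
ŷ(6) = a + b·6 = 9.726667 + (-0.576667)·6 = 6.266667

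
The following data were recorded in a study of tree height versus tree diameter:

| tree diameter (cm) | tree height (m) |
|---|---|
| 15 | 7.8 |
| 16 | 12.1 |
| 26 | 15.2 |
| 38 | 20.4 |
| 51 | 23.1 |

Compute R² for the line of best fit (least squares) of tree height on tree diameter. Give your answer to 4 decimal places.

n = 5, Σx = 146, Σy = 78.6, Σxy = 2659.1, Σx² = 5202, Σy² = 1388.06
Sxx = Σx² − (Σx)²/n = 5202 − 4263.2 = 938.8
Sxy = Σxy − (Σx)(Σy)/n = 2659.1 − 2295.12 = 363.98
Syy = Σy² − (Σy)²/n = 1388.06 − 1235.592 = 152.468
R² = Sxy²/(Sxx·Syy) = (363.98)²/(938.8·152.468) = 0.925557

0.9256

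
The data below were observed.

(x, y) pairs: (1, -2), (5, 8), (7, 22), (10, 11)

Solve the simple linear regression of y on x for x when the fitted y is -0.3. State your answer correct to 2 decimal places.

n = 4, Σx = 23, Σy = 39, Σxy = 302, Σx² = 175
Sxx = Σx² − (Σx)²/n = 175 − 132.25 = 42.75
Sxy = Σxy − (Σx)(Σy)/n = 302 − 224.25 = 77.75
b = Sxy/Sxx = 77.75/42.75 = 1.818713
a = ȳ − b·x̄ = 9.75 − 1.818713·5.75 = -0.707602
Set a + b·x = -0.3: x = (-0.3 − (-0.707602)) / 1.818713 = 0.224116

0.22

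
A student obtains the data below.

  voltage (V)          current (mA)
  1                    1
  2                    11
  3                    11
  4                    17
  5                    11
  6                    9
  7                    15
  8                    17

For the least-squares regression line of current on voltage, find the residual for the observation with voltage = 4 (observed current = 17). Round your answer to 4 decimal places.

n = 8, Σx = 36, Σy = 92, Σxy = 474, Σx² = 204
Sxx = Σx² − (Σx)²/n = 204 − 162 = 42
Sxy = Σxy − (Σx)(Σy)/n = 474 − 414 = 60
b = Sxy/Sxx = 60/42 = 1.428571
a = ȳ − b·x̄ = 11.5 − 1.428571·4.5 = 5.071429
ŷ(4) = 5.071429 + 1.428571·4 = 10.785714
residual = y − ŷ = 17 − 10.785714 = 6.214286

6.2143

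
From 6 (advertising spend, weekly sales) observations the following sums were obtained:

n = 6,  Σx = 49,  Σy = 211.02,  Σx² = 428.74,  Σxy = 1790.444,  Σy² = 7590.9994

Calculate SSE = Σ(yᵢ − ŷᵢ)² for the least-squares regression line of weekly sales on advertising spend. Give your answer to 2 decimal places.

11.79

Sxx = Σx² − (Σx)²/n = 428.74 − 400.166667 = 28.573333
Sxy = Σxy − (Σx)(Σy)/n = 1790.444 − 1723.33 = 67.114
Syy = Σy² − (Σy)²/n = 7590.9994 − 7421.5734 = 169.426
b = Sxy/Sxx = 67.114/28.573333 = 2.348833
SSE = Syy − b·Sxy = 169.426 − 2.348833·67.114 = 11.786394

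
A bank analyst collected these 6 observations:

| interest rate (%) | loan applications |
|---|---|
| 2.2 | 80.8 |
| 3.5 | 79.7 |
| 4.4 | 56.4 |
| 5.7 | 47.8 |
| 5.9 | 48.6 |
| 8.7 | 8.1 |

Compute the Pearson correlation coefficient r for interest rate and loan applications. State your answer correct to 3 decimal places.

-0.977

n = 6, Σx = 30.4, Σy = 321.4, Σxy = 1334.54, Σx² = 179.44, Σy² = 20774.1
Sxx = Σx² − (Σx)²/n = 179.44 − 154.026667 = 25.413333
Sxy = Σxy − (Σx)(Σy)/n = 1334.54 − 1628.426667 = -293.886667
Syy = Σy² − (Σy)²/n = 20774.1 − 17216.326667 = 3557.773333
r = Sxy/√(Sxx·Syy) = -293.886667/√(90414.879644) = -293.886667/300.690671 = -0.977372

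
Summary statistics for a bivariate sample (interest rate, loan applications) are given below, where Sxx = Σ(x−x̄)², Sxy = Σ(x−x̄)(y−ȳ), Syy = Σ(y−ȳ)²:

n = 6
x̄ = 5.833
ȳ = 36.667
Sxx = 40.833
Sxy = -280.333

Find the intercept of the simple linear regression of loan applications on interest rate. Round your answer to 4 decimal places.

76.7126

b = Sxy/Sxx = -280.333/40.833 = -6.865354
a = ȳ − b·x̄ = 36.667 − (-6.865354)·5.833 = 76.712610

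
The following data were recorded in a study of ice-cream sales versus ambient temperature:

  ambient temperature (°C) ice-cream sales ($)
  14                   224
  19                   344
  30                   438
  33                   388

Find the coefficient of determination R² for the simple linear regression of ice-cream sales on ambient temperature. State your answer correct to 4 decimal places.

n = 4, Σx = 96, Σy = 1394, Σxy = 35616, Σx² = 2546, Σy² = 510900
Sxx = Σx² − (Σx)²/n = 2546 − 2304 = 242
Sxy = Σxy − (Σx)(Σy)/n = 35616 − 33456 = 2160
Syy = Σy² − (Σy)²/n = 510900 − 485809 = 25091
R² = Sxy²/(Sxx·Syy) = (2160)²/(242·25091) = 0.768377

0.7684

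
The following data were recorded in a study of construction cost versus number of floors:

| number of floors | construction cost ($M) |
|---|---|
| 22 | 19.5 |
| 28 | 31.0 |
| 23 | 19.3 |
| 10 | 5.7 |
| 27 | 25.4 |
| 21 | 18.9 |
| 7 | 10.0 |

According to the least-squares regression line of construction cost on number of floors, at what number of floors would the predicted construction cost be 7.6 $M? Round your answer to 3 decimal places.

8.667

n = 7, Σx = 138, Σy = 129.8, Σxy = 2950.6, Σx² = 3116
Sxx = Σx² − (Σx)²/n = 3116 − 2720.571429 = 395.428571
Sxy = Σxy − (Σx)(Σy)/n = 2950.6 − 2558.914286 = 391.685714
b = Sxy/Sxx = 391.685714/395.428571 = 0.990535
a = ȳ − b·x̄ = 18.542857 − 0.990535·19.714286 = -0.984827
Set a + b·x = 7.6: x = (7.6 − (-0.984827)) / 0.990535 = 8.666861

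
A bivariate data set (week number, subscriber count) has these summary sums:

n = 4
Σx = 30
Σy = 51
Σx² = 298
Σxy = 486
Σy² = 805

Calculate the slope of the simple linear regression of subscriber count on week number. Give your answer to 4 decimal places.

Sxx = Σx² − (Σx)²/n = 298 − 225 = 73
Sxy = Σxy − (Σx)(Σy)/n = 486 − 382.5 = 103.5
b = Sxy/Sxx = 103.5/73 = 1.417808

1.4178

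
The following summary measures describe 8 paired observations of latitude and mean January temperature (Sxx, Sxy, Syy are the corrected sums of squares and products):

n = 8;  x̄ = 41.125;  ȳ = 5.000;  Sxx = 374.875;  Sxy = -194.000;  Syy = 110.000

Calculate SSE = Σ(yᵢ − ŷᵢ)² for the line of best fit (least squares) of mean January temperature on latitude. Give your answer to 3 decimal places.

9.604

b = Sxy/Sxx = -194/374.875 = -0.517506
SSE = Syy − b·Sxy = 110 − (-0.517506)·(-194) = 9.603868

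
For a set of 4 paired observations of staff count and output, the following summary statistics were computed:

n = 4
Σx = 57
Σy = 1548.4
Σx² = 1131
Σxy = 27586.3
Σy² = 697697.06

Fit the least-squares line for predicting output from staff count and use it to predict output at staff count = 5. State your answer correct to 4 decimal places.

226.8653

Sxx = Σx² − (Σx)²/n = 1131 − 812.25 = 318.75
Sxy = Σxy − (Σx)(Σy)/n = 27586.3 − 22064.7 = 5521.6
b = Sxy/Sxx = 5521.6/318.75 = 17.322667
a = ȳ − b·x̄ = 387.1 − 17.322667·14.25 = 140.252
ŷ(5) = a + b·5 = 140.252 + 17.322667·5 = 226.865333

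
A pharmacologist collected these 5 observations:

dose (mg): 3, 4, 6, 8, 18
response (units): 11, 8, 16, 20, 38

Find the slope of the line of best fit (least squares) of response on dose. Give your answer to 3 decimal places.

1.931

n = 5, Σx = 39, Σy = 93, Σxy = 1005, Σx² = 449
Sxx = Σx² − (Σx)²/n = 449 − 304.2 = 144.8
Sxy = Σxy − (Σx)(Σy)/n = 1005 − 725.4 = 279.6
b = Sxy/Sxx = 279.6/144.8 = 1.930939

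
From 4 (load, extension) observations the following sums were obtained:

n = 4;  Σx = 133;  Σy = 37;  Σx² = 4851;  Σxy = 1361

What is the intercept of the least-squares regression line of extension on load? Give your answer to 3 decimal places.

Sxx = Σx² − (Σx)²/n = 4851 − 4422.25 = 428.75
Sxy = Σxy − (Σx)(Σy)/n = 1361 − 1230.25 = 130.75
b = Sxy/Sxx = 130.75/428.75 = 0.304956
a = ȳ − b·x̄ = 9.25 − 0.304956·33.25 = -0.889796

-0.890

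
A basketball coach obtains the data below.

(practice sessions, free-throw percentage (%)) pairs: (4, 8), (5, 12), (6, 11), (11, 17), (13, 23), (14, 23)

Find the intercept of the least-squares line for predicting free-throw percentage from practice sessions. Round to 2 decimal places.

n = 6, Σx = 53, Σy = 94, Σxy = 966, Σx² = 563
Sxx = Σx² − (Σx)²/n = 563 − 468.166667 = 94.833333
Sxy = Σxy − (Σx)(Σy)/n = 966 − 830.333333 = 135.666667
b = Sxy/Sxx = 135.666667/94.833333 = 1.430580
a = ȳ − b·x̄ = 15.666667 − 1.430580·8.833333 = 3.029877

3.03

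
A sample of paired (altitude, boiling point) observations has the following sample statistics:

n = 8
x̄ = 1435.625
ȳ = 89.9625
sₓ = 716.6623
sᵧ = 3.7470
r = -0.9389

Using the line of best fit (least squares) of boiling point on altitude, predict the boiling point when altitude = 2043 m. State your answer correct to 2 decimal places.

b = r · sᵧ/sₓ = -0.9389 · 3.747/716.6623 = -0.004909
a = ȳ − b·x̄ = 89.9625 − (-0.004909)·1435.625 = 97.009909
ŷ(2043) = a + b·2043 = 97.009909 + (-0.004909)·2043 = 86.980927

86.98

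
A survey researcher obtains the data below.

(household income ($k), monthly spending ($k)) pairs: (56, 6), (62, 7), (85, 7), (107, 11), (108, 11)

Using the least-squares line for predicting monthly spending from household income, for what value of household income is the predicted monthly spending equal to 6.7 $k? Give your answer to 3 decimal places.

n = 5, Σx = 418, Σy = 42, Σxy = 3730, Σx² = 37318
Sxx = Σx² − (Σx)²/n = 37318 − 34944.8 = 2373.2
Sxy = Σxy − (Σx)(Σy)/n = 3730 − 3511.2 = 218.8
b = Sxy/Sxx = 218.8/2373.2 = 0.092196
a = ȳ − b·x̄ = 8.4 − 0.092196·83.6 = 0.692398
Set a + b·x = 6.7: x = (6.7 − 0.692398) / 0.092196 = 65.161060

65.161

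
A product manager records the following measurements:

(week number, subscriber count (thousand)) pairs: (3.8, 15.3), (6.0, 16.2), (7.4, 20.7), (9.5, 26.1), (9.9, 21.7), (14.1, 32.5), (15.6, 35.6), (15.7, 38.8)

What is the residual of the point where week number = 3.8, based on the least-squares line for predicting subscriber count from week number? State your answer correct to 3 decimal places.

1.887

n = 8, Σx = 82, Σy = 206.9, Σxy = 2394.07, Σx² = 982.12
Sxx = Σx² − (Σx)²/n = 982.12 − 840.5 = 141.62
Sxy = Σxy − (Σx)(Σy)/n = 2394.07 − 2120.725 = 273.345
b = Sxy/Sxx = 273.345/141.62 = 1.930130
a = ȳ − b·x̄ = 25.8625 − 1.930130·10.25 = 6.078668
ŷ(3.8) = 6.078668 + 1.930130·3.8 = 13.413162
residual = y − ŷ = 15.3 − 13.413162 = 1.886838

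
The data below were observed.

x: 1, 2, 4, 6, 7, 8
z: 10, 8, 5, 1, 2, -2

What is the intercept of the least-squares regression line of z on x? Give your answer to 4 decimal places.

n = 6, Σx = 28, Σy = 24, Σxy = 50, Σx² = 170
Sxx = Σx² − (Σx)²/n = 170 − 130.666667 = 39.333333
Sxy = Σxy − (Σx)(Σy)/n = 50 − 112 = -62
b = Sxy/Sxx = -62/39.333333 = -1.576271
a = ȳ − b·x̄ = 4 − (-1.576271)·4.666667 = 11.355932

11.3559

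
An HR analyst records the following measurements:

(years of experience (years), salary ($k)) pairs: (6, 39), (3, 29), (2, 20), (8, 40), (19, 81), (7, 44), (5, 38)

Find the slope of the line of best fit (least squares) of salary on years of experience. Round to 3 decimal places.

3.350

n = 7, Σx = 50, Σy = 291, Σxy = 2718, Σx² = 548
Sxx = Σx² − (Σx)²/n = 548 − 357.142857 = 190.857143
Sxy = Σxy − (Σx)(Σy)/n = 2718 − 2078.571429 = 639.428571
b = Sxy/Sxx = 639.428571/190.857143 = 3.350299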